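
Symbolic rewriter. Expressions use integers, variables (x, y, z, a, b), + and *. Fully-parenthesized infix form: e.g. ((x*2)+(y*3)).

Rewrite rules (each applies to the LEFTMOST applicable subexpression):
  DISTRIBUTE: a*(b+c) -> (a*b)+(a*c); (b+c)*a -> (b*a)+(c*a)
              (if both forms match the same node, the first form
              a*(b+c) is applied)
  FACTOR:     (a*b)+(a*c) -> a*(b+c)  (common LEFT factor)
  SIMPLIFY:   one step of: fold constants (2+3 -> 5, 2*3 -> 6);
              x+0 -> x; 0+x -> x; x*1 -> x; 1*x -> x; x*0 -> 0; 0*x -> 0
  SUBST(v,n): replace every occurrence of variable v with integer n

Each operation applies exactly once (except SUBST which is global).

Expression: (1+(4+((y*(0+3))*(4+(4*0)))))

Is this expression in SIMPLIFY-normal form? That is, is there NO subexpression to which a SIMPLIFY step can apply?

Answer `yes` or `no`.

Answer: no

Derivation:
Expression: (1+(4+((y*(0+3))*(4+(4*0)))))
Scanning for simplifiable subexpressions (pre-order)...
  at root: (1+(4+((y*(0+3))*(4+(4*0))))) (not simplifiable)
  at R: (4+((y*(0+3))*(4+(4*0)))) (not simplifiable)
  at RR: ((y*(0+3))*(4+(4*0))) (not simplifiable)
  at RRL: (y*(0+3)) (not simplifiable)
  at RRLR: (0+3) (SIMPLIFIABLE)
  at RRR: (4+(4*0)) (not simplifiable)
  at RRRR: (4*0) (SIMPLIFIABLE)
Found simplifiable subexpr at path RRLR: (0+3)
One SIMPLIFY step would give: (1+(4+((y*3)*(4+(4*0)))))
-> NOT in normal form.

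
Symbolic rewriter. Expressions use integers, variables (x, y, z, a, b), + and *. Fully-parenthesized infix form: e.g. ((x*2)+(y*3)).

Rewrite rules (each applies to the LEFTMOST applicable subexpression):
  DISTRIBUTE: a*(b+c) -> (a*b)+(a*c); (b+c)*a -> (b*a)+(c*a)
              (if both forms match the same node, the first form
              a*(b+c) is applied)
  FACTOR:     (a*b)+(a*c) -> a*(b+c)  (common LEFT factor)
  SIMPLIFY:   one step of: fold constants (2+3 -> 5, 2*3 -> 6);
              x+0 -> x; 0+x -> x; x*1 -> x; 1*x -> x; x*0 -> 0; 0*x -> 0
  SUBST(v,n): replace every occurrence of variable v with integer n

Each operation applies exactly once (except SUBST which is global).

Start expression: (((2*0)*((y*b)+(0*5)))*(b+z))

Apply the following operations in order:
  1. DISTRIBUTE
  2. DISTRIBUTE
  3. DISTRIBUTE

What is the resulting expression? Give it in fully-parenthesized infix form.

Answer: (((((2*0)*(y*b))*b)+(((2*0)*(0*5))*b))+(((2*0)*((y*b)+(0*5)))*z))

Derivation:
Start: (((2*0)*((y*b)+(0*5)))*(b+z))
Apply DISTRIBUTE at root (target: (((2*0)*((y*b)+(0*5)))*(b+z))): (((2*0)*((y*b)+(0*5)))*(b+z)) -> ((((2*0)*((y*b)+(0*5)))*b)+(((2*0)*((y*b)+(0*5)))*z))
Apply DISTRIBUTE at LL (target: ((2*0)*((y*b)+(0*5)))): ((((2*0)*((y*b)+(0*5)))*b)+(((2*0)*((y*b)+(0*5)))*z)) -> (((((2*0)*(y*b))+((2*0)*(0*5)))*b)+(((2*0)*((y*b)+(0*5)))*z))
Apply DISTRIBUTE at L (target: ((((2*0)*(y*b))+((2*0)*(0*5)))*b)): (((((2*0)*(y*b))+((2*0)*(0*5)))*b)+(((2*0)*((y*b)+(0*5)))*z)) -> (((((2*0)*(y*b))*b)+(((2*0)*(0*5))*b))+(((2*0)*((y*b)+(0*5)))*z))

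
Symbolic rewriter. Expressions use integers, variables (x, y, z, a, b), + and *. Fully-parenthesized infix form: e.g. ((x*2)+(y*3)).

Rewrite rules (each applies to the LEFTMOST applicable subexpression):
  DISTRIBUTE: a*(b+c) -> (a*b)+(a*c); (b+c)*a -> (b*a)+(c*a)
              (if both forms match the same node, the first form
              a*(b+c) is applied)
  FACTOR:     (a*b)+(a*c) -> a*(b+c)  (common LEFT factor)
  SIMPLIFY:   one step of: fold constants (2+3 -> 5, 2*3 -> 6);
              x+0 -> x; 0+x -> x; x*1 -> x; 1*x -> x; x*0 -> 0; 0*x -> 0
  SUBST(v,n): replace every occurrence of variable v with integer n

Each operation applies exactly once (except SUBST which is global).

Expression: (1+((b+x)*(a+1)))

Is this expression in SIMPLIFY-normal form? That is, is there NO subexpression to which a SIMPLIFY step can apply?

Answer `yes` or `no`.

Answer: yes

Derivation:
Expression: (1+((b+x)*(a+1)))
Scanning for simplifiable subexpressions (pre-order)...
  at root: (1+((b+x)*(a+1))) (not simplifiable)
  at R: ((b+x)*(a+1)) (not simplifiable)
  at RL: (b+x) (not simplifiable)
  at RR: (a+1) (not simplifiable)
Result: no simplifiable subexpression found -> normal form.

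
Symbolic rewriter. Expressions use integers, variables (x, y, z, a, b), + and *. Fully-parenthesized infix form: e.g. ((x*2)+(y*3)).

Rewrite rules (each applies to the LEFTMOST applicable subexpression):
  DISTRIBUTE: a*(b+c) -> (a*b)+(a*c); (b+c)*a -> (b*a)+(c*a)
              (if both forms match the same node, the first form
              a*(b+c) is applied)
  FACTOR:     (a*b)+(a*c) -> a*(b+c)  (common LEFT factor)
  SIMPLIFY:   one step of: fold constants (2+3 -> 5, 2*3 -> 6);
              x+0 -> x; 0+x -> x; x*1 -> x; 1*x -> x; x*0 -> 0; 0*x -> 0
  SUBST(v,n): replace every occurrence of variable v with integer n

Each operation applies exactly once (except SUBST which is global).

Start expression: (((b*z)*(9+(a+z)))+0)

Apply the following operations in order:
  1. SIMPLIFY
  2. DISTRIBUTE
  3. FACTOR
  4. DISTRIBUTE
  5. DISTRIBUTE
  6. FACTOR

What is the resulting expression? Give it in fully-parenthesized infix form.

Start: (((b*z)*(9+(a+z)))+0)
Apply SIMPLIFY at root (target: (((b*z)*(9+(a+z)))+0)): (((b*z)*(9+(a+z)))+0) -> ((b*z)*(9+(a+z)))
Apply DISTRIBUTE at root (target: ((b*z)*(9+(a+z)))): ((b*z)*(9+(a+z))) -> (((b*z)*9)+((b*z)*(a+z)))
Apply FACTOR at root (target: (((b*z)*9)+((b*z)*(a+z)))): (((b*z)*9)+((b*z)*(a+z))) -> ((b*z)*(9+(a+z)))
Apply DISTRIBUTE at root (target: ((b*z)*(9+(a+z)))): ((b*z)*(9+(a+z))) -> (((b*z)*9)+((b*z)*(a+z)))
Apply DISTRIBUTE at R (target: ((b*z)*(a+z))): (((b*z)*9)+((b*z)*(a+z))) -> (((b*z)*9)+(((b*z)*a)+((b*z)*z)))
Apply FACTOR at R (target: (((b*z)*a)+((b*z)*z))): (((b*z)*9)+(((b*z)*a)+((b*z)*z))) -> (((b*z)*9)+((b*z)*(a+z)))

Answer: (((b*z)*9)+((b*z)*(a+z)))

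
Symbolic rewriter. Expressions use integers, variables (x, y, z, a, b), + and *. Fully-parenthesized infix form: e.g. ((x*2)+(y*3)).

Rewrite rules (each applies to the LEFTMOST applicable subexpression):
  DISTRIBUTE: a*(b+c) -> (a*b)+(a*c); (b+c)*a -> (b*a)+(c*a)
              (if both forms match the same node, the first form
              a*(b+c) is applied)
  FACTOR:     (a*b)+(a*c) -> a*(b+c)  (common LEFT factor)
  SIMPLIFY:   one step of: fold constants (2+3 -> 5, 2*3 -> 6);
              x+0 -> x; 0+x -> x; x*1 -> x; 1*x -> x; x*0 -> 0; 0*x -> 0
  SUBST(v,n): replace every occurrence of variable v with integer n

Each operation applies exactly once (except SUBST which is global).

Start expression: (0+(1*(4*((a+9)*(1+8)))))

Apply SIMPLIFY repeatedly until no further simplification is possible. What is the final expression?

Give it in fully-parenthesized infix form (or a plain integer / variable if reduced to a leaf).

Answer: (4*((a+9)*9))

Derivation:
Start: (0+(1*(4*((a+9)*(1+8)))))
Step 1: at root: (0+(1*(4*((a+9)*(1+8))))) -> (1*(4*((a+9)*(1+8)))); overall: (0+(1*(4*((a+9)*(1+8))))) -> (1*(4*((a+9)*(1+8))))
Step 2: at root: (1*(4*((a+9)*(1+8)))) -> (4*((a+9)*(1+8))); overall: (1*(4*((a+9)*(1+8)))) -> (4*((a+9)*(1+8)))
Step 3: at RR: (1+8) -> 9; overall: (4*((a+9)*(1+8))) -> (4*((a+9)*9))
Fixed point: (4*((a+9)*9))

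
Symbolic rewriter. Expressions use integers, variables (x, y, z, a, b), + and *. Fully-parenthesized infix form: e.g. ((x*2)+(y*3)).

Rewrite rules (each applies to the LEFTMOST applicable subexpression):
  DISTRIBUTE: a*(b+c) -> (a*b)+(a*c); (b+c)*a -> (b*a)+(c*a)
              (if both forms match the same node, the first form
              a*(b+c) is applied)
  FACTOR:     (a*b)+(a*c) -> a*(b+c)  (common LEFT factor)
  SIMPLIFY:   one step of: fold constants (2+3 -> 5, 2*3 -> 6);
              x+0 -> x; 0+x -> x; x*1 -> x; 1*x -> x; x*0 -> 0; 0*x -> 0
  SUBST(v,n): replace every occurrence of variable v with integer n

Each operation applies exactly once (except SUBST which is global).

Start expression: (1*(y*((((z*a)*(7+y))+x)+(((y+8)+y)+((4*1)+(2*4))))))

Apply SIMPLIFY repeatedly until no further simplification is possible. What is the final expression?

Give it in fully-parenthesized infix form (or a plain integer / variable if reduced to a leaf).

Answer: (y*((((z*a)*(7+y))+x)+(((y+8)+y)+12)))

Derivation:
Start: (1*(y*((((z*a)*(7+y))+x)+(((y+8)+y)+((4*1)+(2*4))))))
Step 1: at root: (1*(y*((((z*a)*(7+y))+x)+(((y+8)+y)+((4*1)+(2*4)))))) -> (y*((((z*a)*(7+y))+x)+(((y+8)+y)+((4*1)+(2*4))))); overall: (1*(y*((((z*a)*(7+y))+x)+(((y+8)+y)+((4*1)+(2*4)))))) -> (y*((((z*a)*(7+y))+x)+(((y+8)+y)+((4*1)+(2*4)))))
Step 2: at RRRL: (4*1) -> 4; overall: (y*((((z*a)*(7+y))+x)+(((y+8)+y)+((4*1)+(2*4))))) -> (y*((((z*a)*(7+y))+x)+(((y+8)+y)+(4+(2*4)))))
Step 3: at RRRR: (2*4) -> 8; overall: (y*((((z*a)*(7+y))+x)+(((y+8)+y)+(4+(2*4))))) -> (y*((((z*a)*(7+y))+x)+(((y+8)+y)+(4+8))))
Step 4: at RRR: (4+8) -> 12; overall: (y*((((z*a)*(7+y))+x)+(((y+8)+y)+(4+8)))) -> (y*((((z*a)*(7+y))+x)+(((y+8)+y)+12)))
Fixed point: (y*((((z*a)*(7+y))+x)+(((y+8)+y)+12)))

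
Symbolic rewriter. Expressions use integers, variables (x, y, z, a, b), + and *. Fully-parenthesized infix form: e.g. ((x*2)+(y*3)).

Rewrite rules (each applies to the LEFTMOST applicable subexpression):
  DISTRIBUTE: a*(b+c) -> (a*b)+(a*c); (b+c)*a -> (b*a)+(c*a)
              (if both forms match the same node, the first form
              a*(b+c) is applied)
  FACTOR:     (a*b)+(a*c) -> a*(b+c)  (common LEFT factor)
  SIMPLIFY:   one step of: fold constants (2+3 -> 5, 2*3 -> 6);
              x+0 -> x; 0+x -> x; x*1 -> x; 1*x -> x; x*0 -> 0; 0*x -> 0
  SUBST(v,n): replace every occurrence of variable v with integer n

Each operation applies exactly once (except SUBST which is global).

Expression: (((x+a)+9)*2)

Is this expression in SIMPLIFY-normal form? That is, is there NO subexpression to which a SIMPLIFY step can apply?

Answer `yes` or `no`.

Expression: (((x+a)+9)*2)
Scanning for simplifiable subexpressions (pre-order)...
  at root: (((x+a)+9)*2) (not simplifiable)
  at L: ((x+a)+9) (not simplifiable)
  at LL: (x+a) (not simplifiable)
Result: no simplifiable subexpression found -> normal form.

Answer: yes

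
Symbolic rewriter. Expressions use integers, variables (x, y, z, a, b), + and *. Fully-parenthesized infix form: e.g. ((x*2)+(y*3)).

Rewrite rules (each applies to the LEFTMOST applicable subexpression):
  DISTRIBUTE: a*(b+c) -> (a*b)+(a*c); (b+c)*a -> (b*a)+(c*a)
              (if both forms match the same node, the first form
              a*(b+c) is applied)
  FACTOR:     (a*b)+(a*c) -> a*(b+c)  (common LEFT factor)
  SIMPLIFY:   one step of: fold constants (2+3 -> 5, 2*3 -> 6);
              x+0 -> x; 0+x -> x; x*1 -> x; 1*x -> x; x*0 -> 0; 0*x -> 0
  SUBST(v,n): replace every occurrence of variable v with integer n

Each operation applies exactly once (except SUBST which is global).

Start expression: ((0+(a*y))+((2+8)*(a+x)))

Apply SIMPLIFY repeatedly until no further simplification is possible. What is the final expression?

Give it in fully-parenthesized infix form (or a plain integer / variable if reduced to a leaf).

Answer: ((a*y)+(10*(a+x)))

Derivation:
Start: ((0+(a*y))+((2+8)*(a+x)))
Step 1: at L: (0+(a*y)) -> (a*y); overall: ((0+(a*y))+((2+8)*(a+x))) -> ((a*y)+((2+8)*(a+x)))
Step 2: at RL: (2+8) -> 10; overall: ((a*y)+((2+8)*(a+x))) -> ((a*y)+(10*(a+x)))
Fixed point: ((a*y)+(10*(a+x)))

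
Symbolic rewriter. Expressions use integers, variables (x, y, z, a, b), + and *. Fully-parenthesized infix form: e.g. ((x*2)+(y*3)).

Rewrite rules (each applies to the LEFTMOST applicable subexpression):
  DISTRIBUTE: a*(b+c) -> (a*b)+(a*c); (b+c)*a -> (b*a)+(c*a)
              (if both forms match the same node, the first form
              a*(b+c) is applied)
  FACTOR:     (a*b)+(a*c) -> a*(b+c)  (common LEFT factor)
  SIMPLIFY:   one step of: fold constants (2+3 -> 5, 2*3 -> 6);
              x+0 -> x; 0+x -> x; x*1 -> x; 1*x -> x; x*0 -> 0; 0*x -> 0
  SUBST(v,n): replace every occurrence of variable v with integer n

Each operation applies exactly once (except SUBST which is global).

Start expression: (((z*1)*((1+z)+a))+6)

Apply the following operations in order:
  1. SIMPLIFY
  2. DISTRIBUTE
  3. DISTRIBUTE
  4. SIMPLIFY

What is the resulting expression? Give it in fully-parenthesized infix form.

Start: (((z*1)*((1+z)+a))+6)
Apply SIMPLIFY at LL (target: (z*1)): (((z*1)*((1+z)+a))+6) -> ((z*((1+z)+a))+6)
Apply DISTRIBUTE at L (target: (z*((1+z)+a))): ((z*((1+z)+a))+6) -> (((z*(1+z))+(z*a))+6)
Apply DISTRIBUTE at LL (target: (z*(1+z))): (((z*(1+z))+(z*a))+6) -> ((((z*1)+(z*z))+(z*a))+6)
Apply SIMPLIFY at LLL (target: (z*1)): ((((z*1)+(z*z))+(z*a))+6) -> (((z+(z*z))+(z*a))+6)

Answer: (((z+(z*z))+(z*a))+6)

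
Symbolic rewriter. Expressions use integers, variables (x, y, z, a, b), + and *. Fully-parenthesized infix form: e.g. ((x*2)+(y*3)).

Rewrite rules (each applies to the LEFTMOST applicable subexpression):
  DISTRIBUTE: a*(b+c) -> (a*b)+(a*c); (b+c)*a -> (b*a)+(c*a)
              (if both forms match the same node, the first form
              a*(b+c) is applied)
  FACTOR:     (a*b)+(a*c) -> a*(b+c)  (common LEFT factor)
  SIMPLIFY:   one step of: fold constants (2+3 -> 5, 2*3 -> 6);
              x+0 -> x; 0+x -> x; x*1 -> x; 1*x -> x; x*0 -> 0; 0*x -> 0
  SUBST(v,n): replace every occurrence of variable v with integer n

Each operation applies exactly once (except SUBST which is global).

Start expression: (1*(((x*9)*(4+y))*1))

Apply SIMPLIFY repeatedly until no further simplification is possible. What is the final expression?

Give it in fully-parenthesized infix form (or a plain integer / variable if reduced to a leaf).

Start: (1*(((x*9)*(4+y))*1))
Step 1: at root: (1*(((x*9)*(4+y))*1)) -> (((x*9)*(4+y))*1); overall: (1*(((x*9)*(4+y))*1)) -> (((x*9)*(4+y))*1)
Step 2: at root: (((x*9)*(4+y))*1) -> ((x*9)*(4+y)); overall: (((x*9)*(4+y))*1) -> ((x*9)*(4+y))
Fixed point: ((x*9)*(4+y))

Answer: ((x*9)*(4+y))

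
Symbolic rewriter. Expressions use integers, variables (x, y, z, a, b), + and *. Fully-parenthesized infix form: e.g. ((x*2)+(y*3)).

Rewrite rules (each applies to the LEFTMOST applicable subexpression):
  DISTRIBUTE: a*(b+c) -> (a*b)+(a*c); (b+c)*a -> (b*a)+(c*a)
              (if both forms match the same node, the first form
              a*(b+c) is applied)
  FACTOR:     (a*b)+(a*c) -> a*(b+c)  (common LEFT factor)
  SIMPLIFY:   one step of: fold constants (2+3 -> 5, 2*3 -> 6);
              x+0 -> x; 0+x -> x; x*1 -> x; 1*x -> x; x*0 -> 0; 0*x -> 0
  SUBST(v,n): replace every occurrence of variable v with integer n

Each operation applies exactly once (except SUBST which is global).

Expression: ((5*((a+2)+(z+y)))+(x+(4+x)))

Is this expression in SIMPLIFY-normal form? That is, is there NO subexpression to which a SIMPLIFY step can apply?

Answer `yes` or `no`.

Answer: yes

Derivation:
Expression: ((5*((a+2)+(z+y)))+(x+(4+x)))
Scanning for simplifiable subexpressions (pre-order)...
  at root: ((5*((a+2)+(z+y)))+(x+(4+x))) (not simplifiable)
  at L: (5*((a+2)+(z+y))) (not simplifiable)
  at LR: ((a+2)+(z+y)) (not simplifiable)
  at LRL: (a+2) (not simplifiable)
  at LRR: (z+y) (not simplifiable)
  at R: (x+(4+x)) (not simplifiable)
  at RR: (4+x) (not simplifiable)
Result: no simplifiable subexpression found -> normal form.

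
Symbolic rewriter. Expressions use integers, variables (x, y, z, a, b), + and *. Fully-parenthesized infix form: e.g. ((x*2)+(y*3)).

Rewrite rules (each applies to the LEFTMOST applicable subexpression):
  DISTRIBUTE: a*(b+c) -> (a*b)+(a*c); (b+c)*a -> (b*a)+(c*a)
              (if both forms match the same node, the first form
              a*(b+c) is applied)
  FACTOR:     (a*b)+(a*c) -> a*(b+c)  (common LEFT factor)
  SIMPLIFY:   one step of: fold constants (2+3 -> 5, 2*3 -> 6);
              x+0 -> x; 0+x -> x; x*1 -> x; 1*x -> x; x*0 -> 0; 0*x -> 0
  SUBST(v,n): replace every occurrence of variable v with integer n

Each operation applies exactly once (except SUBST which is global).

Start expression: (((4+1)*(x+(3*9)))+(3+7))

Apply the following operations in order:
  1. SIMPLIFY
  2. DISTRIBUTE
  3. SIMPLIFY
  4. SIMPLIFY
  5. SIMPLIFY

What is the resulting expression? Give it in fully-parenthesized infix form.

Start: (((4+1)*(x+(3*9)))+(3+7))
Apply SIMPLIFY at LL (target: (4+1)): (((4+1)*(x+(3*9)))+(3+7)) -> ((5*(x+(3*9)))+(3+7))
Apply DISTRIBUTE at L (target: (5*(x+(3*9)))): ((5*(x+(3*9)))+(3+7)) -> (((5*x)+(5*(3*9)))+(3+7))
Apply SIMPLIFY at LRR (target: (3*9)): (((5*x)+(5*(3*9)))+(3+7)) -> (((5*x)+(5*27))+(3+7))
Apply SIMPLIFY at LR (target: (5*27)): (((5*x)+(5*27))+(3+7)) -> (((5*x)+135)+(3+7))
Apply SIMPLIFY at R (target: (3+7)): (((5*x)+135)+(3+7)) -> (((5*x)+135)+10)

Answer: (((5*x)+135)+10)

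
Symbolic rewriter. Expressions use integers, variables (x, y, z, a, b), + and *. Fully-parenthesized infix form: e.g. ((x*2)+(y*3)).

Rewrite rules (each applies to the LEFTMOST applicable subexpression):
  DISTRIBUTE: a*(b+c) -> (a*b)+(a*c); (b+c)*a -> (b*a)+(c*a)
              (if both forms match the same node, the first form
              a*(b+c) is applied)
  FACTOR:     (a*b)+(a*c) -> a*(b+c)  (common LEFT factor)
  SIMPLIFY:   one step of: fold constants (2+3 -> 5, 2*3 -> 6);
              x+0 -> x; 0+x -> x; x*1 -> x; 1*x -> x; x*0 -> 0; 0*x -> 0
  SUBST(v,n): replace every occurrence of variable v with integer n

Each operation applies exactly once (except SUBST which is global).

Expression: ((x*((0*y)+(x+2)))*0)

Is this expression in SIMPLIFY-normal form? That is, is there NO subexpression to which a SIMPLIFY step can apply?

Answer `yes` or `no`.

Answer: no

Derivation:
Expression: ((x*((0*y)+(x+2)))*0)
Scanning for simplifiable subexpressions (pre-order)...
  at root: ((x*((0*y)+(x+2)))*0) (SIMPLIFIABLE)
  at L: (x*((0*y)+(x+2))) (not simplifiable)
  at LR: ((0*y)+(x+2)) (not simplifiable)
  at LRL: (0*y) (SIMPLIFIABLE)
  at LRR: (x+2) (not simplifiable)
Found simplifiable subexpr at path root: ((x*((0*y)+(x+2)))*0)
One SIMPLIFY step would give: 0
-> NOT in normal form.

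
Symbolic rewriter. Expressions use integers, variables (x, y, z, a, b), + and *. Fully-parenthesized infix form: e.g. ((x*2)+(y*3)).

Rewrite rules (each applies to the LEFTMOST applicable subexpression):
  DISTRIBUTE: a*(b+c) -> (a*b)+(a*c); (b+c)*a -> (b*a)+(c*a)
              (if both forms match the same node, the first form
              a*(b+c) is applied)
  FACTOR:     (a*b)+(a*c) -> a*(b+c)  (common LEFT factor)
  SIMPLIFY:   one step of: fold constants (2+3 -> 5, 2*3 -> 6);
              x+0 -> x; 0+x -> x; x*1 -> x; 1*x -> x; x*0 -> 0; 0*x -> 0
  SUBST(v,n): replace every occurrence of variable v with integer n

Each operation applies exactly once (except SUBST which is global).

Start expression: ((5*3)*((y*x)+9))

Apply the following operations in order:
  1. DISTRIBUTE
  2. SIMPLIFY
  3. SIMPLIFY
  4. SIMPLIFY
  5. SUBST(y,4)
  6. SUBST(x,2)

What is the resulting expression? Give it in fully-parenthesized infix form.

Start: ((5*3)*((y*x)+9))
Apply DISTRIBUTE at root (target: ((5*3)*((y*x)+9))): ((5*3)*((y*x)+9)) -> (((5*3)*(y*x))+((5*3)*9))
Apply SIMPLIFY at LL (target: (5*3)): (((5*3)*(y*x))+((5*3)*9)) -> ((15*(y*x))+((5*3)*9))
Apply SIMPLIFY at RL (target: (5*3)): ((15*(y*x))+((5*3)*9)) -> ((15*(y*x))+(15*9))
Apply SIMPLIFY at R (target: (15*9)): ((15*(y*x))+(15*9)) -> ((15*(y*x))+135)
Apply SUBST(y,4): ((15*(y*x))+135) -> ((15*(4*x))+135)
Apply SUBST(x,2): ((15*(4*x))+135) -> ((15*(4*2))+135)

Answer: ((15*(4*2))+135)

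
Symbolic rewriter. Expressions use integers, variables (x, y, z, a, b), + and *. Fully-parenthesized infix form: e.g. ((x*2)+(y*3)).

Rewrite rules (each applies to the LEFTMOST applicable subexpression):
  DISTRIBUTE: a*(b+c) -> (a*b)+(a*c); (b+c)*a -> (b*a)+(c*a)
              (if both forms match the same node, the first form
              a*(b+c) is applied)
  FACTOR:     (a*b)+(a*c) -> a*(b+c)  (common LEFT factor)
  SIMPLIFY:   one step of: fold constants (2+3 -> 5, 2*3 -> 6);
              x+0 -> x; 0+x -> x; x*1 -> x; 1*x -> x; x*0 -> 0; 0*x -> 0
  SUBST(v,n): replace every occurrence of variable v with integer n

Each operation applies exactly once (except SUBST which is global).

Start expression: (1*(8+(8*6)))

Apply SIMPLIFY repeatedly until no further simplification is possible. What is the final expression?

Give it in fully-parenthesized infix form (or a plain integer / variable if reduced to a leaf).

Start: (1*(8+(8*6)))
Step 1: at root: (1*(8+(8*6))) -> (8+(8*6)); overall: (1*(8+(8*6))) -> (8+(8*6))
Step 2: at R: (8*6) -> 48; overall: (8+(8*6)) -> (8+48)
Step 3: at root: (8+48) -> 56; overall: (8+48) -> 56
Fixed point: 56

Answer: 56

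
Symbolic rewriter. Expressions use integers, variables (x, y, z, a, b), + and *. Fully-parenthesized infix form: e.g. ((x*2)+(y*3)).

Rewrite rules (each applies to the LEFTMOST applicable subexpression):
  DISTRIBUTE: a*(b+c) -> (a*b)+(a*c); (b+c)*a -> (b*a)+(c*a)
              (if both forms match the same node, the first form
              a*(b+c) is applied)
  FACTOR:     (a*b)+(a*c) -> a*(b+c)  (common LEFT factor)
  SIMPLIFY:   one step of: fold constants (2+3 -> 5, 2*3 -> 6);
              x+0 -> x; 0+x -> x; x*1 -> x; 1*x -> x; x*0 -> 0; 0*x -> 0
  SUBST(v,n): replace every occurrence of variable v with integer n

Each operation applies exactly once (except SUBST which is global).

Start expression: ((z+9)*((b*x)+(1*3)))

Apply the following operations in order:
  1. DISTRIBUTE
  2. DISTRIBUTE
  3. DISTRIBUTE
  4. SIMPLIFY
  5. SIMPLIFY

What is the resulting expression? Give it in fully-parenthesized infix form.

Start: ((z+9)*((b*x)+(1*3)))
Apply DISTRIBUTE at root (target: ((z+9)*((b*x)+(1*3)))): ((z+9)*((b*x)+(1*3))) -> (((z+9)*(b*x))+((z+9)*(1*3)))
Apply DISTRIBUTE at L (target: ((z+9)*(b*x))): (((z+9)*(b*x))+((z+9)*(1*3))) -> (((z*(b*x))+(9*(b*x)))+((z+9)*(1*3)))
Apply DISTRIBUTE at R (target: ((z+9)*(1*3))): (((z*(b*x))+(9*(b*x)))+((z+9)*(1*3))) -> (((z*(b*x))+(9*(b*x)))+((z*(1*3))+(9*(1*3))))
Apply SIMPLIFY at RLR (target: (1*3)): (((z*(b*x))+(9*(b*x)))+((z*(1*3))+(9*(1*3)))) -> (((z*(b*x))+(9*(b*x)))+((z*3)+(9*(1*3))))
Apply SIMPLIFY at RRR (target: (1*3)): (((z*(b*x))+(9*(b*x)))+((z*3)+(9*(1*3)))) -> (((z*(b*x))+(9*(b*x)))+((z*3)+(9*3)))

Answer: (((z*(b*x))+(9*(b*x)))+((z*3)+(9*3)))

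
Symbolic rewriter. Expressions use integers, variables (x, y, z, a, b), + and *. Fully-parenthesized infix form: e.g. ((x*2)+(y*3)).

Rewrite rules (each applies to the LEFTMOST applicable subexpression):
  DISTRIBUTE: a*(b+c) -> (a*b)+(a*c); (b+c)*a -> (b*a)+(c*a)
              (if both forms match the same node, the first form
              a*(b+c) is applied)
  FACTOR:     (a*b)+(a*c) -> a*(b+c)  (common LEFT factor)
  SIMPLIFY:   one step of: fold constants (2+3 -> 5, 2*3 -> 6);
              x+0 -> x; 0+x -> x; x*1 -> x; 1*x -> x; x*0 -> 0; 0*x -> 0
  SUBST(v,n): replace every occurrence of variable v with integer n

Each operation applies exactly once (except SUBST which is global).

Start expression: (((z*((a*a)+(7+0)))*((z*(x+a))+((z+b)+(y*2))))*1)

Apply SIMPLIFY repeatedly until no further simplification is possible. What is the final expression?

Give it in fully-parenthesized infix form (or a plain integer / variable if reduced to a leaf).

Start: (((z*((a*a)+(7+0)))*((z*(x+a))+((z+b)+(y*2))))*1)
Step 1: at root: (((z*((a*a)+(7+0)))*((z*(x+a))+((z+b)+(y*2))))*1) -> ((z*((a*a)+(7+0)))*((z*(x+a))+((z+b)+(y*2)))); overall: (((z*((a*a)+(7+0)))*((z*(x+a))+((z+b)+(y*2))))*1) -> ((z*((a*a)+(7+0)))*((z*(x+a))+((z+b)+(y*2))))
Step 2: at LRR: (7+0) -> 7; overall: ((z*((a*a)+(7+0)))*((z*(x+a))+((z+b)+(y*2)))) -> ((z*((a*a)+7))*((z*(x+a))+((z+b)+(y*2))))
Fixed point: ((z*((a*a)+7))*((z*(x+a))+((z+b)+(y*2))))

Answer: ((z*((a*a)+7))*((z*(x+a))+((z+b)+(y*2))))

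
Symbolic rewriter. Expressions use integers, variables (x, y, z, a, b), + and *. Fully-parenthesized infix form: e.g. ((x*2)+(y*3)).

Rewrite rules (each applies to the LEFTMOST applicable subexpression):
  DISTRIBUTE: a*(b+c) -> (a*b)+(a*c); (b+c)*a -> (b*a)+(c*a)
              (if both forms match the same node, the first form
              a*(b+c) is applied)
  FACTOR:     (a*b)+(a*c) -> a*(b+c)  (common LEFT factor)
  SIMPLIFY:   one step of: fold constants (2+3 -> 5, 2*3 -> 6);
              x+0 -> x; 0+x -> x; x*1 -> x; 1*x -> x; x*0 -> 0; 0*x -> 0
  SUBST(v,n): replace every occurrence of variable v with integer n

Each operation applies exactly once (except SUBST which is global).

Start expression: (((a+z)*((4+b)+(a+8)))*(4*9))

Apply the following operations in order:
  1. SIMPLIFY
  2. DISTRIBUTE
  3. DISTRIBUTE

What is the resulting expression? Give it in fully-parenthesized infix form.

Answer: ((((a+z)*(4+b))*36)+(((a+z)*(a+8))*36))

Derivation:
Start: (((a+z)*((4+b)+(a+8)))*(4*9))
Apply SIMPLIFY at R (target: (4*9)): (((a+z)*((4+b)+(a+8)))*(4*9)) -> (((a+z)*((4+b)+(a+8)))*36)
Apply DISTRIBUTE at L (target: ((a+z)*((4+b)+(a+8)))): (((a+z)*((4+b)+(a+8)))*36) -> ((((a+z)*(4+b))+((a+z)*(a+8)))*36)
Apply DISTRIBUTE at root (target: ((((a+z)*(4+b))+((a+z)*(a+8)))*36)): ((((a+z)*(4+b))+((a+z)*(a+8)))*36) -> ((((a+z)*(4+b))*36)+(((a+z)*(a+8))*36))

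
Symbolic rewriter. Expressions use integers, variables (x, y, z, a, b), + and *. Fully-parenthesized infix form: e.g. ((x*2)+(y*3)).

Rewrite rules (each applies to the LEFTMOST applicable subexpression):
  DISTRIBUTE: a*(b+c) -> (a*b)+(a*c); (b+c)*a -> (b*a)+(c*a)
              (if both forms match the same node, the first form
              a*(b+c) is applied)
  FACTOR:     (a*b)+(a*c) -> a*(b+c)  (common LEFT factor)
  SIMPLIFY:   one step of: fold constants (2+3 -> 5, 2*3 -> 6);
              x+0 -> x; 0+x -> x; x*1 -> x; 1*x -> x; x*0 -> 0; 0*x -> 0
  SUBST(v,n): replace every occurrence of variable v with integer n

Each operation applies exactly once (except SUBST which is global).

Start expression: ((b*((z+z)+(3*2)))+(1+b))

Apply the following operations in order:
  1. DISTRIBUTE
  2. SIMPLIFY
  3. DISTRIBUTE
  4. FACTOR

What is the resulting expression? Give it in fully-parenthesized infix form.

Answer: (((b*(z+z))+(b*6))+(1+b))

Derivation:
Start: ((b*((z+z)+(3*2)))+(1+b))
Apply DISTRIBUTE at L (target: (b*((z+z)+(3*2)))): ((b*((z+z)+(3*2)))+(1+b)) -> (((b*(z+z))+(b*(3*2)))+(1+b))
Apply SIMPLIFY at LRR (target: (3*2)): (((b*(z+z))+(b*(3*2)))+(1+b)) -> (((b*(z+z))+(b*6))+(1+b))
Apply DISTRIBUTE at LL (target: (b*(z+z))): (((b*(z+z))+(b*6))+(1+b)) -> ((((b*z)+(b*z))+(b*6))+(1+b))
Apply FACTOR at LL (target: ((b*z)+(b*z))): ((((b*z)+(b*z))+(b*6))+(1+b)) -> (((b*(z+z))+(b*6))+(1+b))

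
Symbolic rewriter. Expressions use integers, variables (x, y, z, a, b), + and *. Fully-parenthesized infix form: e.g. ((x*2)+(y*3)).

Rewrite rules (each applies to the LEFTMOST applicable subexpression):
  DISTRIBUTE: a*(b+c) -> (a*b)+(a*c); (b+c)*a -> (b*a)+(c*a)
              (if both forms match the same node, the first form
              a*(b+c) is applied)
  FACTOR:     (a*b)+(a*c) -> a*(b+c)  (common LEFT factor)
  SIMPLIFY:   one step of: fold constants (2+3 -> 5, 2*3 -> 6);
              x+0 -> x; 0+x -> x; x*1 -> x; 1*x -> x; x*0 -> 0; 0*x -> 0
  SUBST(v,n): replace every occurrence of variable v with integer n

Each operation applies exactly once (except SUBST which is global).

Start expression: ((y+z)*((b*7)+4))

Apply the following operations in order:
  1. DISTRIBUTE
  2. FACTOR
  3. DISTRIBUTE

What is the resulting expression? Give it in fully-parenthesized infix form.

Start: ((y+z)*((b*7)+4))
Apply DISTRIBUTE at root (target: ((y+z)*((b*7)+4))): ((y+z)*((b*7)+4)) -> (((y+z)*(b*7))+((y+z)*4))
Apply FACTOR at root (target: (((y+z)*(b*7))+((y+z)*4))): (((y+z)*(b*7))+((y+z)*4)) -> ((y+z)*((b*7)+4))
Apply DISTRIBUTE at root (target: ((y+z)*((b*7)+4))): ((y+z)*((b*7)+4)) -> (((y+z)*(b*7))+((y+z)*4))

Answer: (((y+z)*(b*7))+((y+z)*4))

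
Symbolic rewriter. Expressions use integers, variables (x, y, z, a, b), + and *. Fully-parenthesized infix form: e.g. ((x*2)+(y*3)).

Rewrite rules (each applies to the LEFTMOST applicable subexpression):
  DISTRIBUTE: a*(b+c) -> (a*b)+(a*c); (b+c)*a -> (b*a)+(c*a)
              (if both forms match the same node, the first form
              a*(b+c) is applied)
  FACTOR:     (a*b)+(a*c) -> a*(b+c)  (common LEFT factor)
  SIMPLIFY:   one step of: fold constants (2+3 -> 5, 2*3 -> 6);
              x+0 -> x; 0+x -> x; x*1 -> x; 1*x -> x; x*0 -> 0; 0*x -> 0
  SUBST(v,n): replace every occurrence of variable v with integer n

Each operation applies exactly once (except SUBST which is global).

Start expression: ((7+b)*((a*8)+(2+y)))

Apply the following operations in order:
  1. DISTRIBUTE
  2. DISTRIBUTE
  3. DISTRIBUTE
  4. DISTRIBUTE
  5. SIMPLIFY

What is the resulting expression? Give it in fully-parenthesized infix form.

Answer: (((7*(a*8))+(b*(a*8)))+((14+(b*2))+((7+b)*y)))

Derivation:
Start: ((7+b)*((a*8)+(2+y)))
Apply DISTRIBUTE at root (target: ((7+b)*((a*8)+(2+y)))): ((7+b)*((a*8)+(2+y))) -> (((7+b)*(a*8))+((7+b)*(2+y)))
Apply DISTRIBUTE at L (target: ((7+b)*(a*8))): (((7+b)*(a*8))+((7+b)*(2+y))) -> (((7*(a*8))+(b*(a*8)))+((7+b)*(2+y)))
Apply DISTRIBUTE at R (target: ((7+b)*(2+y))): (((7*(a*8))+(b*(a*8)))+((7+b)*(2+y))) -> (((7*(a*8))+(b*(a*8)))+(((7+b)*2)+((7+b)*y)))
Apply DISTRIBUTE at RL (target: ((7+b)*2)): (((7*(a*8))+(b*(a*8)))+(((7+b)*2)+((7+b)*y))) -> (((7*(a*8))+(b*(a*8)))+(((7*2)+(b*2))+((7+b)*y)))
Apply SIMPLIFY at RLL (target: (7*2)): (((7*(a*8))+(b*(a*8)))+(((7*2)+(b*2))+((7+b)*y))) -> (((7*(a*8))+(b*(a*8)))+((14+(b*2))+((7+b)*y)))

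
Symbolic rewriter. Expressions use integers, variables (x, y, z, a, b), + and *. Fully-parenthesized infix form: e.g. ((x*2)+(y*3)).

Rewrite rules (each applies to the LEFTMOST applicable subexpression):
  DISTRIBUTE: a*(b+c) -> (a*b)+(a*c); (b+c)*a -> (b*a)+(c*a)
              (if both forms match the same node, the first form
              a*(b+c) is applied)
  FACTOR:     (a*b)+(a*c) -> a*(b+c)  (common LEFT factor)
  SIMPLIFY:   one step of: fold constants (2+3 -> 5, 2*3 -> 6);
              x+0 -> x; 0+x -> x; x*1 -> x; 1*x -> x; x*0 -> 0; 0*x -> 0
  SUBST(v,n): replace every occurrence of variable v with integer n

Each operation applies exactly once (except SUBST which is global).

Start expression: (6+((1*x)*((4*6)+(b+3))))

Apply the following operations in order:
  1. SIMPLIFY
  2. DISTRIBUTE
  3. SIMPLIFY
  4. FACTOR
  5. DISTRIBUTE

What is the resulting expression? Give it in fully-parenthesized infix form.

Answer: (6+((x*24)+(x*(b+3))))

Derivation:
Start: (6+((1*x)*((4*6)+(b+3))))
Apply SIMPLIFY at RL (target: (1*x)): (6+((1*x)*((4*6)+(b+3)))) -> (6+(x*((4*6)+(b+3))))
Apply DISTRIBUTE at R (target: (x*((4*6)+(b+3)))): (6+(x*((4*6)+(b+3)))) -> (6+((x*(4*6))+(x*(b+3))))
Apply SIMPLIFY at RLR (target: (4*6)): (6+((x*(4*6))+(x*(b+3)))) -> (6+((x*24)+(x*(b+3))))
Apply FACTOR at R (target: ((x*24)+(x*(b+3)))): (6+((x*24)+(x*(b+3)))) -> (6+(x*(24+(b+3))))
Apply DISTRIBUTE at R (target: (x*(24+(b+3)))): (6+(x*(24+(b+3)))) -> (6+((x*24)+(x*(b+3))))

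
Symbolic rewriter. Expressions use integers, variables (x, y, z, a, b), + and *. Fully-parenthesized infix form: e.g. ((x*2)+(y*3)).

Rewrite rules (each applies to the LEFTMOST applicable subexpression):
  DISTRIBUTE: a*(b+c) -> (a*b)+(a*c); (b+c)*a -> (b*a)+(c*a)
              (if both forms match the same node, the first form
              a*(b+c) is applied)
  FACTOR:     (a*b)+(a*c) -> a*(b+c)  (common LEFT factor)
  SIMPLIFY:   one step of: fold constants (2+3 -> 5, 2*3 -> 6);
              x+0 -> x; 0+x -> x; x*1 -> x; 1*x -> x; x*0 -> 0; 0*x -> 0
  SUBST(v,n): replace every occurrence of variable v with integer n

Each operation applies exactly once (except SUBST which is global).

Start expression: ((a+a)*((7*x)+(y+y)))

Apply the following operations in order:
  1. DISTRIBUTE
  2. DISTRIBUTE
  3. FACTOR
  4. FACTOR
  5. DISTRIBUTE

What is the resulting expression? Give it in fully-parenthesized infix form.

Start: ((a+a)*((7*x)+(y+y)))
Apply DISTRIBUTE at root (target: ((a+a)*((7*x)+(y+y)))): ((a+a)*((7*x)+(y+y))) -> (((a+a)*(7*x))+((a+a)*(y+y)))
Apply DISTRIBUTE at L (target: ((a+a)*(7*x))): (((a+a)*(7*x))+((a+a)*(y+y))) -> (((a*(7*x))+(a*(7*x)))+((a+a)*(y+y)))
Apply FACTOR at L (target: ((a*(7*x))+(a*(7*x)))): (((a*(7*x))+(a*(7*x)))+((a+a)*(y+y))) -> ((a*((7*x)+(7*x)))+((a+a)*(y+y)))
Apply FACTOR at LR (target: ((7*x)+(7*x))): ((a*((7*x)+(7*x)))+((a+a)*(y+y))) -> ((a*(7*(x+x)))+((a+a)*(y+y)))
Apply DISTRIBUTE at LR (target: (7*(x+x))): ((a*(7*(x+x)))+((a+a)*(y+y))) -> ((a*((7*x)+(7*x)))+((a+a)*(y+y)))

Answer: ((a*((7*x)+(7*x)))+((a+a)*(y+y)))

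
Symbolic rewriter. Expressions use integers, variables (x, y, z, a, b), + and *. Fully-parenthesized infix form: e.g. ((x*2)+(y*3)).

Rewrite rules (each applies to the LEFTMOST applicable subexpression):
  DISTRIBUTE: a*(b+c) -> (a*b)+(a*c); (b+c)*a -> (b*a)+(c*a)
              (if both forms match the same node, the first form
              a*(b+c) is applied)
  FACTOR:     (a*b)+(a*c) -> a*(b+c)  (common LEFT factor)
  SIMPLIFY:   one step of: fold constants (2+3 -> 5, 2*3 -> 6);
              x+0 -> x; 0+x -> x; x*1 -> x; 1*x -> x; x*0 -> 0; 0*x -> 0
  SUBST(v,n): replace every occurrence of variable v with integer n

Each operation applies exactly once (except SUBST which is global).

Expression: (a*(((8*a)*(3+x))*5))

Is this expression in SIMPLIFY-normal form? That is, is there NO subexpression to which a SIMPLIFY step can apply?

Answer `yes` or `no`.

Answer: yes

Derivation:
Expression: (a*(((8*a)*(3+x))*5))
Scanning for simplifiable subexpressions (pre-order)...
  at root: (a*(((8*a)*(3+x))*5)) (not simplifiable)
  at R: (((8*a)*(3+x))*5) (not simplifiable)
  at RL: ((8*a)*(3+x)) (not simplifiable)
  at RLL: (8*a) (not simplifiable)
  at RLR: (3+x) (not simplifiable)
Result: no simplifiable subexpression found -> normal form.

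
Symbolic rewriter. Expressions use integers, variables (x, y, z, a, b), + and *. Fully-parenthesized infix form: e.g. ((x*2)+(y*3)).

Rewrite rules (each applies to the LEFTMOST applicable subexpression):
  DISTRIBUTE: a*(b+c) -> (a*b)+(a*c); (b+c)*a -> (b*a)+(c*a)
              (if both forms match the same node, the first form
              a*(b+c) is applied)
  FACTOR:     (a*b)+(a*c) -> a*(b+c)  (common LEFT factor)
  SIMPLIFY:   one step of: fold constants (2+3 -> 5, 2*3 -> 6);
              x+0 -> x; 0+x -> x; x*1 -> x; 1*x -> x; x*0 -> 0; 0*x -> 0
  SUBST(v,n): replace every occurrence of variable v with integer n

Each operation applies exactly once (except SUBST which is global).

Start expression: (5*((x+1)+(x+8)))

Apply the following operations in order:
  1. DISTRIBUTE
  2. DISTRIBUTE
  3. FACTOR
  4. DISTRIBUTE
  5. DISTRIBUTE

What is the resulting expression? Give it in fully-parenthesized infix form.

Answer: (((5*x)+(5*1))+((5*x)+(5*8)))

Derivation:
Start: (5*((x+1)+(x+8)))
Apply DISTRIBUTE at root (target: (5*((x+1)+(x+8)))): (5*((x+1)+(x+8))) -> ((5*(x+1))+(5*(x+8)))
Apply DISTRIBUTE at L (target: (5*(x+1))): ((5*(x+1))+(5*(x+8))) -> (((5*x)+(5*1))+(5*(x+8)))
Apply FACTOR at L (target: ((5*x)+(5*1))): (((5*x)+(5*1))+(5*(x+8))) -> ((5*(x+1))+(5*(x+8)))
Apply DISTRIBUTE at L (target: (5*(x+1))): ((5*(x+1))+(5*(x+8))) -> (((5*x)+(5*1))+(5*(x+8)))
Apply DISTRIBUTE at R (target: (5*(x+8))): (((5*x)+(5*1))+(5*(x+8))) -> (((5*x)+(5*1))+((5*x)+(5*8)))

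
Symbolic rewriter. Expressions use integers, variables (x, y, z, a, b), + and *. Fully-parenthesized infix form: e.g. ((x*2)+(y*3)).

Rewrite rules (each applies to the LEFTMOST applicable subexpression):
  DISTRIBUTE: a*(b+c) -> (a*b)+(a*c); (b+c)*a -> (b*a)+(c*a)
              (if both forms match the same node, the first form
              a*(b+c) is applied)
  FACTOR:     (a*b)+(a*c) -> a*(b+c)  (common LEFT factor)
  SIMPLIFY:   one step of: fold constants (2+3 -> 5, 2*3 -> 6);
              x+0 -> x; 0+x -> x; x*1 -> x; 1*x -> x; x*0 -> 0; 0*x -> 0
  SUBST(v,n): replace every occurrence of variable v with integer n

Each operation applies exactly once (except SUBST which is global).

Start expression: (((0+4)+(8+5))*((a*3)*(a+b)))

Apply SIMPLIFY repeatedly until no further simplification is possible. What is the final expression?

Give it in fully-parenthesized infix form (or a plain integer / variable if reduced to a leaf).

Answer: (17*((a*3)*(a+b)))

Derivation:
Start: (((0+4)+(8+5))*((a*3)*(a+b)))
Step 1: at LL: (0+4) -> 4; overall: (((0+4)+(8+5))*((a*3)*(a+b))) -> ((4+(8+5))*((a*3)*(a+b)))
Step 2: at LR: (8+5) -> 13; overall: ((4+(8+5))*((a*3)*(a+b))) -> ((4+13)*((a*3)*(a+b)))
Step 3: at L: (4+13) -> 17; overall: ((4+13)*((a*3)*(a+b))) -> (17*((a*3)*(a+b)))
Fixed point: (17*((a*3)*(a+b)))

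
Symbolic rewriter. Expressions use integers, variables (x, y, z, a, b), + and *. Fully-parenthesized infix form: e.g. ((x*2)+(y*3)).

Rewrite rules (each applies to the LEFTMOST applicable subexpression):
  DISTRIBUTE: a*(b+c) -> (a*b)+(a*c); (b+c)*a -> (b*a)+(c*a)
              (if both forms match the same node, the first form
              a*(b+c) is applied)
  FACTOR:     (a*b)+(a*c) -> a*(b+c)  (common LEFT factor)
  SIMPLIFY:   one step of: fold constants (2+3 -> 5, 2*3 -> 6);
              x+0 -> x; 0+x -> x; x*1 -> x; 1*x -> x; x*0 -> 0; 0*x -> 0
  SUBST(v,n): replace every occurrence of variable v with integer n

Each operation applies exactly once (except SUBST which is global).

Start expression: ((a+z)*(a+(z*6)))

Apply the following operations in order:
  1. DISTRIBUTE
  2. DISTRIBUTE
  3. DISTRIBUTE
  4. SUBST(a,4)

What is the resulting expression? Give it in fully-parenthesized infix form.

Answer: (((4*4)+(z*4))+((4*(z*6))+(z*(z*6))))

Derivation:
Start: ((a+z)*(a+(z*6)))
Apply DISTRIBUTE at root (target: ((a+z)*(a+(z*6)))): ((a+z)*(a+(z*6))) -> (((a+z)*a)+((a+z)*(z*6)))
Apply DISTRIBUTE at L (target: ((a+z)*a)): (((a+z)*a)+((a+z)*(z*6))) -> (((a*a)+(z*a))+((a+z)*(z*6)))
Apply DISTRIBUTE at R (target: ((a+z)*(z*6))): (((a*a)+(z*a))+((a+z)*(z*6))) -> (((a*a)+(z*a))+((a*(z*6))+(z*(z*6))))
Apply SUBST(a,4): (((a*a)+(z*a))+((a*(z*6))+(z*(z*6)))) -> (((4*4)+(z*4))+((4*(z*6))+(z*(z*6))))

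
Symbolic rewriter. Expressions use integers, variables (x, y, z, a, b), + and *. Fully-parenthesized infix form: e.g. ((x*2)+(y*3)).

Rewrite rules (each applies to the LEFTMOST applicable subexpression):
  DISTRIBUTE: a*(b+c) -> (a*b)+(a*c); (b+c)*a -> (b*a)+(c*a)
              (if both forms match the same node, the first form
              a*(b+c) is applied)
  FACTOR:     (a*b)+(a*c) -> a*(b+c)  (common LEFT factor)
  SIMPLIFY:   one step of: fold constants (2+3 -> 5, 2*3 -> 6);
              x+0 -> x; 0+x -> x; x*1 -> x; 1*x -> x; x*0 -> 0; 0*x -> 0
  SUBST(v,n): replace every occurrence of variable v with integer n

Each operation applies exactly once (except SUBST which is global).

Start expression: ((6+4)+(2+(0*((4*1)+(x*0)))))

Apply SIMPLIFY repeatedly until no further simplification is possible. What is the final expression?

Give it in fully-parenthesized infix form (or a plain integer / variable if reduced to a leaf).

Answer: 12

Derivation:
Start: ((6+4)+(2+(0*((4*1)+(x*0)))))
Step 1: at L: (6+4) -> 10; overall: ((6+4)+(2+(0*((4*1)+(x*0))))) -> (10+(2+(0*((4*1)+(x*0)))))
Step 2: at RR: (0*((4*1)+(x*0))) -> 0; overall: (10+(2+(0*((4*1)+(x*0))))) -> (10+(2+0))
Step 3: at R: (2+0) -> 2; overall: (10+(2+0)) -> (10+2)
Step 4: at root: (10+2) -> 12; overall: (10+2) -> 12
Fixed point: 12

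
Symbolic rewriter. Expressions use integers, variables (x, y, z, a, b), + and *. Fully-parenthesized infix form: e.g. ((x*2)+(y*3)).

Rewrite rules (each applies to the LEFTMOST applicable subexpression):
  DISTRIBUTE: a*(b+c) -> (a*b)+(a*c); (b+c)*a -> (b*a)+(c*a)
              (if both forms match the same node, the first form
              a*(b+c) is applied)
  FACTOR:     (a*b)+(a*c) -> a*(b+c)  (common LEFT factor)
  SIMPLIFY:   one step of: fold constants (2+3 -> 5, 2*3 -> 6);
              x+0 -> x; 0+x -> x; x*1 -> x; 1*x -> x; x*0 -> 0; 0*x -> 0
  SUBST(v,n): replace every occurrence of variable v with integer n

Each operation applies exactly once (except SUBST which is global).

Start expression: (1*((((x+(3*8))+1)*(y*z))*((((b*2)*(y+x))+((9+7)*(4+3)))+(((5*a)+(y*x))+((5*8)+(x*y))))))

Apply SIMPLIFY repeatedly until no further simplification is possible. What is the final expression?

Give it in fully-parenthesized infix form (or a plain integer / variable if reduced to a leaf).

Start: (1*((((x+(3*8))+1)*(y*z))*((((b*2)*(y+x))+((9+7)*(4+3)))+(((5*a)+(y*x))+((5*8)+(x*y))))))
Step 1: at root: (1*((((x+(3*8))+1)*(y*z))*((((b*2)*(y+x))+((9+7)*(4+3)))+(((5*a)+(y*x))+((5*8)+(x*y)))))) -> ((((x+(3*8))+1)*(y*z))*((((b*2)*(y+x))+((9+7)*(4+3)))+(((5*a)+(y*x))+((5*8)+(x*y))))); overall: (1*((((x+(3*8))+1)*(y*z))*((((b*2)*(y+x))+((9+7)*(4+3)))+(((5*a)+(y*x))+((5*8)+(x*y)))))) -> ((((x+(3*8))+1)*(y*z))*((((b*2)*(y+x))+((9+7)*(4+3)))+(((5*a)+(y*x))+((5*8)+(x*y)))))
Step 2: at LLLR: (3*8) -> 24; overall: ((((x+(3*8))+1)*(y*z))*((((b*2)*(y+x))+((9+7)*(4+3)))+(((5*a)+(y*x))+((5*8)+(x*y))))) -> ((((x+24)+1)*(y*z))*((((b*2)*(y+x))+((9+7)*(4+3)))+(((5*a)+(y*x))+((5*8)+(x*y)))))
Step 3: at RLRL: (9+7) -> 16; overall: ((((x+24)+1)*(y*z))*((((b*2)*(y+x))+((9+7)*(4+3)))+(((5*a)+(y*x))+((5*8)+(x*y))))) -> ((((x+24)+1)*(y*z))*((((b*2)*(y+x))+(16*(4+3)))+(((5*a)+(y*x))+((5*8)+(x*y)))))
Step 4: at RLRR: (4+3) -> 7; overall: ((((x+24)+1)*(y*z))*((((b*2)*(y+x))+(16*(4+3)))+(((5*a)+(y*x))+((5*8)+(x*y))))) -> ((((x+24)+1)*(y*z))*((((b*2)*(y+x))+(16*7))+(((5*a)+(y*x))+((5*8)+(x*y)))))
Step 5: at RLR: (16*7) -> 112; overall: ((((x+24)+1)*(y*z))*((((b*2)*(y+x))+(16*7))+(((5*a)+(y*x))+((5*8)+(x*y))))) -> ((((x+24)+1)*(y*z))*((((b*2)*(y+x))+112)+(((5*a)+(y*x))+((5*8)+(x*y)))))
Step 6: at RRRL: (5*8) -> 40; overall: ((((x+24)+1)*(y*z))*((((b*2)*(y+x))+112)+(((5*a)+(y*x))+((5*8)+(x*y))))) -> ((((x+24)+1)*(y*z))*((((b*2)*(y+x))+112)+(((5*a)+(y*x))+(40+(x*y)))))
Fixed point: ((((x+24)+1)*(y*z))*((((b*2)*(y+x))+112)+(((5*a)+(y*x))+(40+(x*y)))))

Answer: ((((x+24)+1)*(y*z))*((((b*2)*(y+x))+112)+(((5*a)+(y*x))+(40+(x*y)))))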